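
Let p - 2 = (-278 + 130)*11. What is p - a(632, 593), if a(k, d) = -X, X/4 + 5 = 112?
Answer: -1198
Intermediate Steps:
X = 428 (X = -20 + 4*112 = -20 + 448 = 428)
a(k, d) = -428 (a(k, d) = -1*428 = -428)
p = -1626 (p = 2 + (-278 + 130)*11 = 2 - 148*11 = 2 - 1628 = -1626)
p - a(632, 593) = -1626 - 1*(-428) = -1626 + 428 = -1198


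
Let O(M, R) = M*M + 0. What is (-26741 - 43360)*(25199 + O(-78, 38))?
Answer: -2192969583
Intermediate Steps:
O(M, R) = M² (O(M, R) = M² + 0 = M²)
(-26741 - 43360)*(25199 + O(-78, 38)) = (-26741 - 43360)*(25199 + (-78)²) = -70101*(25199 + 6084) = -70101*31283 = -2192969583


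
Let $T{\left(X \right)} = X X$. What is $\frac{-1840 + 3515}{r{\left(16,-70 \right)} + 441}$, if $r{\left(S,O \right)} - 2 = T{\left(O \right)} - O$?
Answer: $\frac{1675}{5413} \approx 0.30944$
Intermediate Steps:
$T{\left(X \right)} = X^{2}$
$r{\left(S,O \right)} = 2 + O^{2} - O$ ($r{\left(S,O \right)} = 2 + \left(O^{2} - O\right) = 2 + O^{2} - O$)
$\frac{-1840 + 3515}{r{\left(16,-70 \right)} + 441} = \frac{-1840 + 3515}{\left(2 + \left(-70\right)^{2} - -70\right) + 441} = \frac{1675}{\left(2 + 4900 + 70\right) + 441} = \frac{1675}{4972 + 441} = \frac{1675}{5413}$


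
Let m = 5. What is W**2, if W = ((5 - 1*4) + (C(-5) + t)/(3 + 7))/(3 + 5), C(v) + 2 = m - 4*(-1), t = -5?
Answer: 9/400 ≈ 0.022500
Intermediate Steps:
C(v) = 7 (C(v) = -2 + (5 - 4*(-1)) = -2 + (5 + 4) = -2 + 9 = 7)
W = 3/20 (W = ((5 - 1*4) + (7 - 5)/(3 + 7))/(3 + 5) = ((5 - 4) + 2/10)/8 = (1 + 2*(1/10))*(1/8) = (1 + 1/5)*(1/8) = (6/5)*(1/8) = 3/20 ≈ 0.15000)
W**2 = (3/20)**2 = 9/400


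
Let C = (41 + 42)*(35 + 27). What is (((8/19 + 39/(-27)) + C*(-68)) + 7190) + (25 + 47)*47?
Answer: -58029709/171 ≈ -3.3936e+5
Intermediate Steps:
C = 5146 (C = 83*62 = 5146)
(((8/19 + 39/(-27)) + C*(-68)) + 7190) + (25 + 47)*47 = (((8/19 + 39/(-27)) + 5146*(-68)) + 7190) + (25 + 47)*47 = (((8*(1/19) + 39*(-1/27)) - 349928) + 7190) + 72*47 = (((8/19 - 13/9) - 349928) + 7190) + 3384 = ((-175/171 - 349928) + 7190) + 3384 = (-59837863/171 + 7190) + 3384 = -58608373/171 + 3384 = -58029709/171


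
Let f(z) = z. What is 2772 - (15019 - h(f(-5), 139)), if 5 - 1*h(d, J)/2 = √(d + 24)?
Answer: -12237 - 2*√19 ≈ -12246.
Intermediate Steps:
h(d, J) = 10 - 2*√(24 + d) (h(d, J) = 10 - 2*√(d + 24) = 10 - 2*√(24 + d))
2772 - (15019 - h(f(-5), 139)) = 2772 - (15019 - (10 - 2*√(24 - 5))) = 2772 - (15019 - (10 - 2*√19)) = 2772 - (15019 + (-10 + 2*√19)) = 2772 - (15009 + 2*√19) = 2772 + (-15009 - 2*√19) = -12237 - 2*√19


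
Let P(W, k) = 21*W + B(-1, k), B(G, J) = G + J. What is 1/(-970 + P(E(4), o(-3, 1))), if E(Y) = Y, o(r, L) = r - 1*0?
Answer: -1/890 ≈ -0.0011236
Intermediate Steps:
o(r, L) = r (o(r, L) = r + 0 = r)
P(W, k) = -1 + k + 21*W (P(W, k) = 21*W + (-1 + k) = -1 + k + 21*W)
1/(-970 + P(E(4), o(-3, 1))) = 1/(-970 + (-1 - 3 + 21*4)) = 1/(-970 + (-1 - 3 + 84)) = 1/(-970 + 80) = 1/(-890) = -1/890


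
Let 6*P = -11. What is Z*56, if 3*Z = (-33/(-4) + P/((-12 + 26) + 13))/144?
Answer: 18557/17496 ≈ 1.0606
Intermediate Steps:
P = -11/6 (P = (⅙)*(-11) = -11/6 ≈ -1.8333)
Z = 2651/139968 (Z = ((-33/(-4) - 11/(6*((-12 + 26) + 13)))/144)/3 = ((-33*(-¼) - 11/(6*(14 + 13)))*(1/144))/3 = ((33/4 - 11/6/27)*(1/144))/3 = ((33/4 - 11/6*1/27)*(1/144))/3 = ((33/4 - 11/162)*(1/144))/3 = ((2651/324)*(1/144))/3 = (⅓)*(2651/46656) = 2651/139968 ≈ 0.018940)
Z*56 = (2651/139968)*56 = 18557/17496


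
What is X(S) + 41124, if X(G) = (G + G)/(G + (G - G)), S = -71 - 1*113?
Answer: 41126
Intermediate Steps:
S = -184 (S = -71 - 113 = -184)
X(G) = 2 (X(G) = (2*G)/(G + 0) = (2*G)/G = 2)
X(S) + 41124 = 2 + 41124 = 41126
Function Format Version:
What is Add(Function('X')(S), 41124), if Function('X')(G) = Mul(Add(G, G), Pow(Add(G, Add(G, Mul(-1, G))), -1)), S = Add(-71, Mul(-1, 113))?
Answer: 41126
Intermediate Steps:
S = -184 (S = Add(-71, -113) = -184)
Function('X')(G) = 2 (Function('X')(G) = Mul(Mul(2, G), Pow(Add(G, 0), -1)) = Mul(Mul(2, G), Pow(G, -1)) = 2)
Add(Function('X')(S), 41124) = Add(2, 41124) = 41126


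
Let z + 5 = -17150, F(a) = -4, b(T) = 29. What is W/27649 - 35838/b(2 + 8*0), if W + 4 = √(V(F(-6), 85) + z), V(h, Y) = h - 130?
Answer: -990884978/801821 + 3*I*√1921/27649 ≈ -1235.8 + 0.0047556*I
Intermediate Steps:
V(h, Y) = -130 + h
z = -17155 (z = -5 - 17150 = -17155)
W = -4 + 3*I*√1921 (W = -4 + √((-130 - 4) - 17155) = -4 + √(-134 - 17155) = -4 + √(-17289) = -4 + 3*I*√1921 ≈ -4.0 + 131.49*I)
W/27649 - 35838/b(2 + 8*0) = (-4 + 3*I*√1921)/27649 - 35838/29 = (-4 + 3*I*√1921)*(1/27649) - 35838*1/29 = (-4/27649 + 3*I*√1921/27649) - 35838/29 = -990884978/801821 + 3*I*√1921/27649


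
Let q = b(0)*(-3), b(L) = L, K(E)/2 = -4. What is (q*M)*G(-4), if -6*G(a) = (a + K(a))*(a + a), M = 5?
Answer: 0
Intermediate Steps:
K(E) = -8 (K(E) = 2*(-4) = -8)
q = 0 (q = 0*(-3) = 0)
G(a) = -a*(-8 + a)/3 (G(a) = -(a - 8)*(a + a)/6 = -(-8 + a)*2*a/6 = -a*(-8 + a)/3)
(q*M)*G(-4) = (0*5)*((⅓)*(-4)*(8 - 1*(-4))) = 0*((⅓)*(-4)*(8 + 4)) = 0*((⅓)*(-4)*12) = 0*(-16) = 0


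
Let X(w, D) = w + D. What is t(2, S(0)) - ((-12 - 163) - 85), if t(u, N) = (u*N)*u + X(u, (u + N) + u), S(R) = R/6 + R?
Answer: 266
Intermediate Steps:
S(R) = 7*R/6 (S(R) = R*(1/6) + R = R/6 + R = 7*R/6)
X(w, D) = D + w
t(u, N) = N + 3*u + N*u**2 (t(u, N) = (u*N)*u + (((u + N) + u) + u) = (N*u)*u + (((N + u) + u) + u) = N*u**2 + ((N + 2*u) + u) = N*u**2 + (N + 3*u) = N + 3*u + N*u**2)
t(2, S(0)) - ((-12 - 163) - 85) = ((7/6)*0 + 3*2 + ((7/6)*0)*2**2) - ((-12 - 163) - 85) = (0 + 6 + 0*4) - (-175 - 85) = (0 + 6 + 0) - 1*(-260) = 6 + 260 = 266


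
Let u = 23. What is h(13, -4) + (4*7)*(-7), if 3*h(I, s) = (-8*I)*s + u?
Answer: -149/3 ≈ -49.667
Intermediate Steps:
h(I, s) = 23/3 - 8*I*s/3 (h(I, s) = ((-8*I)*s + 23)/3 = (-8*I*s + 23)/3 = (23 - 8*I*s)/3 = 23/3 - 8*I*s/3)
h(13, -4) + (4*7)*(-7) = (23/3 - 8/3*13*(-4)) + (4*7)*(-7) = (23/3 + 416/3) + 28*(-7) = 439/3 - 196 = -149/3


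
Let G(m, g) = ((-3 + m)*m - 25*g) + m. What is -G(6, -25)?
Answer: -649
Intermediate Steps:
G(m, g) = m - 25*g + m*(-3 + m) (G(m, g) = (m*(-3 + m) - 25*g) + m = (-25*g + m*(-3 + m)) + m = m - 25*g + m*(-3 + m))
-G(6, -25) = -(6² - 25*(-25) - 2*6) = -(36 + 625 - 12) = -1*649 = -649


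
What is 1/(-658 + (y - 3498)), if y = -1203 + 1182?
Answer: -1/4177 ≈ -0.00023941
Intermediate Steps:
y = -21
1/(-658 + (y - 3498)) = 1/(-658 + (-21 - 3498)) = 1/(-658 - 3519) = 1/(-4177) = -1/4177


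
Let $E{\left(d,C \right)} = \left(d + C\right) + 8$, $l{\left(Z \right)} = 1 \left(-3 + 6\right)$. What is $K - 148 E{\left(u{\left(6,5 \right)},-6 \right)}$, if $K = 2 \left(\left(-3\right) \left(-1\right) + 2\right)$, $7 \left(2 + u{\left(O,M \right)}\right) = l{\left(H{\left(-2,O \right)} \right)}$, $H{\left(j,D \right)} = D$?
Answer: $- \frac{374}{7} \approx -53.429$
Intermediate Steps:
$l{\left(Z \right)} = 3$ ($l{\left(Z \right)} = 1 \cdot 3 = 3$)
$u{\left(O,M \right)} = - \frac{11}{7}$ ($u{\left(O,M \right)} = -2 + \frac{1}{7} \cdot 3 = -2 + \frac{3}{7} = - \frac{11}{7}$)
$K = 10$ ($K = 2 \left(3 + 2\right) = 2 \cdot 5 = 10$)
$E{\left(d,C \right)} = 8 + C + d$ ($E{\left(d,C \right)} = \left(C + d\right) + 8 = 8 + C + d$)
$K - 148 E{\left(u{\left(6,5 \right)},-6 \right)} = 10 - 148 \left(8 - 6 - \frac{11}{7}\right) = 10 - \frac{444}{7} = - \frac{374}{7}$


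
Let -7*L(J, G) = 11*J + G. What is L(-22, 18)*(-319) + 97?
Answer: -10111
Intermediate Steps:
L(J, G) = -11*J/7 - G/7 (L(J, G) = -(11*J + G)/7 = -(G + 11*J)/7 = -11*J/7 - G/7)
L(-22, 18)*(-319) + 97 = (-11/7*(-22) - ⅐*18)*(-319) + 97 = (242/7 - 18/7)*(-319) + 97 = 32*(-319) + 97 = -10208 + 97 = -10111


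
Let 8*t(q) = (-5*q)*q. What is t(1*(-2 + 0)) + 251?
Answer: 497/2 ≈ 248.50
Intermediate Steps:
t(q) = -5*q²/8 (t(q) = ((-5*q)*q)/8 = (-5*q²)/8 = -5*q²/8)
t(1*(-2 + 0)) + 251 = -5*(-2 + 0)²/8 + 251 = -5*(1*(-2))²/8 + 251 = -5/8*(-2)² + 251 = -5/8*4 + 251 = -5/2 + 251 = 497/2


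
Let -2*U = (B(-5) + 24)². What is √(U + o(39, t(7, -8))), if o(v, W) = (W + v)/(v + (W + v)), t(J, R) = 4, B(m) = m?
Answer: I*√302539/41 ≈ 13.415*I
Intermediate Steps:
o(v, W) = (W + v)/(W + 2*v)
U = -361/2 (U = -(-5 + 24)²/2 = -½*19² = -½*361 = -361/2 ≈ -180.50)
√(U + o(39, t(7, -8))) = √(-361/2 + (4 + 39)/(4 + 2*39)) = √(-361/2 + 43/(4 + 78)) = √(-361/2 + 43/82) = √(-7379/41) = I*√302539/41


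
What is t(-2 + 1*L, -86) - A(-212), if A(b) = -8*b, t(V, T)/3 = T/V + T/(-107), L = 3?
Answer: -208820/107 ≈ -1951.6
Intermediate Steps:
t(V, T) = -3*T/107 + 3*T/V (t(V, T) = 3*(T/V + T/(-107)) = 3*(T/V + T*(-1/107)) = 3*(T/V - T/107) = 3*(-T/107 + T/V) = -3*T/107 + 3*T/V)
t(-2 + 1*L, -86) - A(-212) = (3/107)*(-86)*(107 - (-2 + 1*3))/(-2 + 1*3) - (-8)*(-212) = (3/107)*(-86)*(107 - (-2 + 3))/(-2 + 3) - 1*1696 = (3/107)*(-86)*(107 - 1*1)/1 - 1696 = (3/107)*(-86)*1*(107 - 1) - 1696 = (3/107)*(-86)*1*106 - 1696 = -27348/107 - 1696 = -208820/107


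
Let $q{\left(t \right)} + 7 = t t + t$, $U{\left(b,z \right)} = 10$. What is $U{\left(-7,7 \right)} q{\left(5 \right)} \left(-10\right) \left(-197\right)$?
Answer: $453100$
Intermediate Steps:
$q{\left(t \right)} = -7 + t + t^{2}$ ($q{\left(t \right)} = -7 + \left(t t + t\right) = -7 + \left(t^{2} + t\right) = -7 + \left(t + t^{2}\right) = -7 + t + t^{2}$)
$U{\left(-7,7 \right)} q{\left(5 \right)} \left(-10\right) \left(-197\right) = 10 \left(-7 + 5 + 5^{2}\right) \left(-10\right) \left(-197\right) = 10 \left(-7 + 5 + 25\right) \left(-10\right) \left(-197\right) = 10 \cdot 23 \left(-10\right) \left(-197\right) = 10 \left(-230\right) \left(-197\right) = \left(-2300\right) \left(-197\right) = 453100$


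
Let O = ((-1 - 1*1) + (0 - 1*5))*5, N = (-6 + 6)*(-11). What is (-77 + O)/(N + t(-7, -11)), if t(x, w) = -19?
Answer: 112/19 ≈ 5.8947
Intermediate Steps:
N = 0 (N = 0*(-11) = 0)
O = -35 (O = ((-1 - 1) + (0 - 5))*5 = (-2 - 5)*5 = -7*5 = -35)
(-77 + O)/(N + t(-7, -11)) = (-77 - 35)/(0 - 19) = -112/(-19) = -112*(-1/19) = 112/19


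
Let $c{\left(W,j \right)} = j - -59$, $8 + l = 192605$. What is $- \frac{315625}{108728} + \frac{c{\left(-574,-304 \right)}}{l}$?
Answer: $- \frac{60815066485}{20940686616} \approx -2.9042$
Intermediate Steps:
$l = 192597$ ($l = -8 + 192605 = 192597$)
$c{\left(W,j \right)} = 59 + j$ ($c{\left(W,j \right)} = j + 59 = 59 + j$)
$- \frac{315625}{108728} + \frac{c{\left(-574,-304 \right)}}{l} = - \frac{315625}{108728} + \frac{59 - 304}{192597} = \left(-315625\right) \frac{1}{108728} - \frac{245}{192597} = - \frac{315625}{108728} - \frac{245}{192597} = - \frac{60815066485}{20940686616}$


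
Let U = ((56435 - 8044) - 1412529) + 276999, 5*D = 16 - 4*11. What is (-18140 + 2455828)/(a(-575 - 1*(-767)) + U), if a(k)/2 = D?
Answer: -12188440/5435751 ≈ -2.2423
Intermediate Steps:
D = -28/5 (D = (16 - 4*11)/5 = (16 - 44)/5 = (1/5)*(-28) = -28/5 ≈ -5.6000)
a(k) = -56/5 (a(k) = 2*(-28/5) = -56/5)
U = -1087139 (U = (48391 - 1412529) + 276999 = -1364138 + 276999 = -1087139)
(-18140 + 2455828)/(a(-575 - 1*(-767)) + U) = (-18140 + 2455828)/(-56/5 - 1087139) = 2437688/(-5435751/5) = 2437688*(-5/5435751) = -12188440/5435751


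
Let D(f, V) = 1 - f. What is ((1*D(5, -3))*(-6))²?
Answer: 576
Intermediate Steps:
((1*D(5, -3))*(-6))² = ((1*(1 - 1*5))*(-6))² = ((1*(1 - 5))*(-6))² = ((1*(-4))*(-6))² = (-4*(-6))² = 24² = 576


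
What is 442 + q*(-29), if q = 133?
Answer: -3415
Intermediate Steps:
442 + q*(-29) = 442 + 133*(-29) = 442 - 3857 = -3415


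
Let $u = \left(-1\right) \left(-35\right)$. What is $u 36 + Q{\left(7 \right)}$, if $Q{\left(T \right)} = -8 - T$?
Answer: $1245$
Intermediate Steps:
$u = 35$
$u 36 + Q{\left(7 \right)} = 35 \cdot 36 - 15 = 1260 - 15 = 1245$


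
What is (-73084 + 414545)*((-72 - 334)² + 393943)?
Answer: 190801236119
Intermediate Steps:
(-73084 + 414545)*((-72 - 334)² + 393943) = 341461*((-406)² + 393943) = 341461*(164836 + 393943) = 341461*558779 = 190801236119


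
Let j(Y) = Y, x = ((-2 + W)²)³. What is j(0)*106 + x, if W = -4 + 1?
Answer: 15625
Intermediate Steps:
W = -3
x = 15625 (x = ((-2 - 3)²)³ = ((-5)²)³ = 25³ = 15625)
j(0)*106 + x = 0*106 + 15625 = 0 + 15625 = 15625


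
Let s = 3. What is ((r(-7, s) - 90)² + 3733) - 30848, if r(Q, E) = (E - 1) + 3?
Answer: -19890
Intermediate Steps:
r(Q, E) = 2 + E (r(Q, E) = (-1 + E) + 3 = 2 + E)
((r(-7, s) - 90)² + 3733) - 30848 = (((2 + 3) - 90)² + 3733) - 30848 = ((5 - 90)² + 3733) - 30848 = ((-85)² + 3733) - 30848 = (7225 + 3733) - 30848 = 10958 - 30848 = -19890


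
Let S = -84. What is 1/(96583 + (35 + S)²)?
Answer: 1/98984 ≈ 1.0103e-5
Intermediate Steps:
1/(96583 + (35 + S)²) = 1/(96583 + (35 - 84)²) = 1/(96583 + (-49)²) = 1/(96583 + 2401) = 1/98984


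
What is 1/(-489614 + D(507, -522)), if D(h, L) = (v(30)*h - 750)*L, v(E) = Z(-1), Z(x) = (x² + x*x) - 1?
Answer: -1/362768 ≈ -2.7566e-6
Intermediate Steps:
Z(x) = -1 + 2*x² (Z(x) = (x² + x²) - 1 = 2*x² - 1 = -1 + 2*x²)
v(E) = 1 (v(E) = -1 + 2*(-1)² = -1 + 2*1 = -1 + 2 = 1)
D(h, L) = L*(-750 + h) (D(h, L) = (1*h - 750)*L = (h - 750)*L = (-750 + h)*L = L*(-750 + h))
1/(-489614 + D(507, -522)) = 1/(-489614 - 522*(-750 + 507)) = 1/(-489614 - 522*(-243)) = 1/(-489614 + 126846) = 1/(-362768) = -1/362768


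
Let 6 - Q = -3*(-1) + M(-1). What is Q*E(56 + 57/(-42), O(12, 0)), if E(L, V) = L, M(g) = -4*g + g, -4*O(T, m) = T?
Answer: 0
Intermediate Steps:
O(T, m) = -T/4
M(g) = -3*g
Q = 0 (Q = 6 - (-3*(-1) - 3*(-1)) = 6 - (3 + 3) = 6 - 1*6 = 6 - 6 = 0)
Q*E(56 + 57/(-42), O(12, 0)) = 0*(56 + 57/(-42)) = 0*(56 + 57*(-1/42)) = 0*(56 - 19/14) = 0*(765/14) = 0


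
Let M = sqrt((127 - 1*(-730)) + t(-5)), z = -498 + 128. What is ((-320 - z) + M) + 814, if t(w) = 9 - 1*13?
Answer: 864 + sqrt(853) ≈ 893.21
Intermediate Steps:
t(w) = -4 (t(w) = 9 - 13 = -4)
z = -370
M = sqrt(853) (M = sqrt((127 - 1*(-730)) - 4) = sqrt((127 + 730) - 4) = sqrt(857 - 4) = sqrt(853) ≈ 29.206)
((-320 - z) + M) + 814 = ((-320 - 1*(-370)) + sqrt(853)) + 814 = ((-320 + 370) + sqrt(853)) + 814 = (50 + sqrt(853)) + 814 = 864 + sqrt(853)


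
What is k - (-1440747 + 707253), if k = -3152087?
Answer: -2418593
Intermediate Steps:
k - (-1440747 + 707253) = -3152087 - (-1440747 + 707253) = -3152087 - 1*(-733494) = -3152087 + 733494 = -2418593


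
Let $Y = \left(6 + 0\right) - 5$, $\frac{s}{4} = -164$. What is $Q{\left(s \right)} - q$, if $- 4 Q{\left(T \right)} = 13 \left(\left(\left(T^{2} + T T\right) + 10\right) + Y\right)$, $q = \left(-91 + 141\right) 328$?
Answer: $- \frac{11254479}{4} \approx -2.8136 \cdot 10^{6}$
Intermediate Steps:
$s = -656$ ($s = 4 \left(-164\right) = -656$)
$Y = 1$ ($Y = 6 - 5 = 1$)
$q = 16400$ ($q = 50 \cdot 328 = 16400$)
$Q{\left(T \right)} = - \frac{143}{4} - \frac{13 T^{2}}{2}$ ($Q{\left(T \right)} = - \frac{13 \left(\left(\left(T^{2} + T T\right) + 10\right) + 1\right)}{4} = - \frac{13 \left(\left(\left(T^{2} + T^{2}\right) + 10\right) + 1\right)}{4} = - \frac{13 \left(\left(2 T^{2} + 10\right) + 1\right)}{4} = - \frac{13 \left(\left(10 + 2 T^{2}\right) + 1\right)}{4} = - \frac{13 \left(11 + 2 T^{2}\right)}{4} = - \frac{143 + 26 T^{2}}{4} = - \frac{143}{4} - \frac{13 T^{2}}{2}$)
$Q{\left(s \right)} - q = \left(- \frac{143}{4} - \frac{13 \left(-656\right)^{2}}{2}\right) - 16400 = \left(- \frac{143}{4} - 2797184\right) - 16400 = - \frac{11188879}{4} - 16400 = - \frac{11254479}{4}$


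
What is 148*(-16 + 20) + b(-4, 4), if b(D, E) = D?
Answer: 588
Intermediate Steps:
148*(-16 + 20) + b(-4, 4) = 148*(-16 + 20) - 4 = 148*4 - 4 = 592 - 4 = 588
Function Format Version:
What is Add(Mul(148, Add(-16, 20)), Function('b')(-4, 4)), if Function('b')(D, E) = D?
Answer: 588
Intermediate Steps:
Add(Mul(148, Add(-16, 20)), Function('b')(-4, 4)) = Add(Mul(148, Add(-16, 20)), -4) = Add(Mul(148, 4), -4) = Add(592, -4) = 588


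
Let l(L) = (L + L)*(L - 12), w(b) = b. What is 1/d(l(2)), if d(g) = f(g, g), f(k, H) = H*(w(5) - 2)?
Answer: -1/120 ≈ -0.0083333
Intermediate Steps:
f(k, H) = 3*H (f(k, H) = H*(5 - 2) = H*3 = 3*H)
l(L) = 2*L*(-12 + L) (l(L) = (2*L)*(-12 + L) = 2*L*(-12 + L))
d(g) = 3*g
1/d(l(2)) = 1/(3*(2*2*(-12 + 2))) = 1/(3*(2*2*(-10))) = 1/(3*(-40)) = 1/(-120) = -1/120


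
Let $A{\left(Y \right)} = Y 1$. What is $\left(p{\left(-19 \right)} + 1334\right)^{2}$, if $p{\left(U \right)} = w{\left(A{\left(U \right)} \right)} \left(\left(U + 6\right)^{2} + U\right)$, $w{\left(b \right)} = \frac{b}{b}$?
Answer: $2202256$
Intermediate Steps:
$A{\left(Y \right)} = Y$
$w{\left(b \right)} = 1$
$p{\left(U \right)} = U + \left(6 + U\right)^{2}$ ($p{\left(U \right)} = 1 \left(\left(U + 6\right)^{2} + U\right) = 1 \left(\left(6 + U\right)^{2} + U\right) = 1 \left(U + \left(6 + U\right)^{2}\right) = U + \left(6 + U\right)^{2}$)
$\left(p{\left(-19 \right)} + 1334\right)^{2} = \left(\left(-19 + \left(6 - 19\right)^{2}\right) + 1334\right)^{2} = \left(\left(-19 + \left(-13\right)^{2}\right) + 1334\right)^{2} = \left(\left(-19 + 169\right) + 1334\right)^{2} = \left(150 + 1334\right)^{2} = 1484^{2} = 2202256$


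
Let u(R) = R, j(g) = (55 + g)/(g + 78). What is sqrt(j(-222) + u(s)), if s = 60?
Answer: sqrt(8807)/12 ≈ 7.8205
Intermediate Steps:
j(g) = (55 + g)/(78 + g)
sqrt(j(-222) + u(s)) = sqrt((55 - 222)/(78 - 222) + 60) = sqrt(-167/(-144) + 60) = sqrt(-1/144*(-167) + 60) = sqrt(167/144 + 60) = sqrt(8807/144) = sqrt(8807)/12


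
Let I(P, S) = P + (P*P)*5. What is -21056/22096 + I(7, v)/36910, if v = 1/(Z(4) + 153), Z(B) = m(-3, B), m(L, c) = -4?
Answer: -24112774/25486355 ≈ -0.94611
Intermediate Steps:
Z(B) = -4
v = 1/149 (v = 1/(-4 + 153) = 1/149 ≈ 0.0067114)
I(P, S) = P + 5*P² (I(P, S) = P + P²*5 = P + 5*P²)
-21056/22096 + I(7, v)/36910 = -21056/22096 + (7*(1 + 5*7))/36910 = -21056*1/22096 + (7*(1 + 35))*(1/36910) = -1316/1381 + (7*36)*(1/36910) = -1316/1381 + 252*(1/36910) = -1316/1381 + 126/18455 = -24112774/25486355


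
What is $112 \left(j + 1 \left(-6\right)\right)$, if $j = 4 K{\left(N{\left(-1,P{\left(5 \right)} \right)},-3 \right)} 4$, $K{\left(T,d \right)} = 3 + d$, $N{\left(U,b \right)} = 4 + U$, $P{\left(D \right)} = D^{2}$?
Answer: $-672$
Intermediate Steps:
$j = 0$ ($j = 4 \left(3 - 3\right) 4 = 4 \cdot 0 \cdot 4 = 0 \cdot 4 = 0$)
$112 \left(j + 1 \left(-6\right)\right) = 112 \left(0 + 1 \left(-6\right)\right) = 112 \left(0 - 6\right) = 112 \left(-6\right) = -672$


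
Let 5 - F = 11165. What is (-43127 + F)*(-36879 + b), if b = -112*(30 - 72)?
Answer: 1746684225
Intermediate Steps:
F = -11160 (F = 5 - 1*11165 = 5 - 11165 = -11160)
b = 4704 (b = -112*(-42) = 4704)
(-43127 + F)*(-36879 + b) = (-43127 - 11160)*(-36879 + 4704) = -54287*(-32175) = 1746684225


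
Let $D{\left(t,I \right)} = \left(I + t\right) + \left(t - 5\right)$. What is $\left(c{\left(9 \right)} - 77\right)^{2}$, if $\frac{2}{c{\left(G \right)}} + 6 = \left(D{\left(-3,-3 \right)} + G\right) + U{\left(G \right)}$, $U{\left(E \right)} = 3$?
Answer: $\frac{95481}{16} \approx 5967.6$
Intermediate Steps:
$D{\left(t,I \right)} = -5 + I + 2 t$ ($D{\left(t,I \right)} = \left(I + t\right) + \left(t - 5\right) = \left(I + t\right) + \left(-5 + t\right) = -5 + I + 2 t$)
$c{\left(G \right)} = \frac{2}{-17 + G}$ ($c{\left(G \right)} = \frac{2}{-6 + \left(\left(\left(-5 - 3 + 2 \left(-3\right)\right) + G\right) + 3\right)} = \frac{2}{-6 + \left(\left(\left(-5 - 3 - 6\right) + G\right) + 3\right)} = \frac{2}{-6 + \left(\left(-14 + G\right) + 3\right)} = \frac{2}{-6 + \left(-11 + G\right)} = \frac{2}{-17 + G}$)
$\left(c{\left(9 \right)} - 77\right)^{2} = \left(\frac{2}{-17 + 9} - 77\right)^{2} = \left(\frac{2}{-8} - 77\right)^{2} = \left(2 \left(- \frac{1}{8}\right) - 77\right)^{2} = \left(- \frac{1}{4} - 77\right)^{2} = \left(- \frac{309}{4}\right)^{2} = \frac{95481}{16}$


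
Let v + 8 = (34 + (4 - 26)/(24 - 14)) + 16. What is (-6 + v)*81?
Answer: 13689/5 ≈ 2737.8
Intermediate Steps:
v = 199/5 (v = -8 + ((34 + (4 - 26)/(24 - 14)) + 16) = -8 + ((34 - 22/10) + 16) = -8 + ((34 - 22*⅒) + 16) = -8 + ((34 - 11/5) + 16) = -8 + (159/5 + 16) = -8 + 239/5 = 199/5 ≈ 39.800)
(-6 + v)*81 = (-6 + 199/5)*81 = (169/5)*81 = 13689/5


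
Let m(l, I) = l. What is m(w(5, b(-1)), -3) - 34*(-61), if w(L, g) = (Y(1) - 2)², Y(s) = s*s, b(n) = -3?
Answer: 2075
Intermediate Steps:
Y(s) = s²
w(L, g) = 1 (w(L, g) = (1² - 2)² = (1 - 2)² = (-1)² = 1)
m(w(5, b(-1)), -3) - 34*(-61) = 1 - 34*(-61) = 1 + 2074 = 2075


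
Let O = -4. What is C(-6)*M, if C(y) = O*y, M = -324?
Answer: -7776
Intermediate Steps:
C(y) = -4*y
C(-6)*M = -4*(-6)*(-324) = 24*(-324) = -7776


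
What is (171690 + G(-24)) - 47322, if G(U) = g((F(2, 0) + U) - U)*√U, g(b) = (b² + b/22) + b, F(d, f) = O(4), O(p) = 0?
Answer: 124368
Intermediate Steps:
F(d, f) = 0
g(b) = b² + 23*b/22 (g(b) = (b² + b/22) + b = b² + 23*b/22)
G(U) = 0 (G(U) = (((0 + U) - U)*(23 + 22*((0 + U) - U))/22)*√U = ((U - U)*(23 + 22*(U - U))/22)*√U = ((1/22)*0*(23 + 22*0))*√U = ((1/22)*0*(23 + 0))*√U = ((1/22)*0*23)*√U = 0*√U = 0)
(171690 + G(-24)) - 47322 = (171690 + 0) - 47322 = 171690 - 47322 = 124368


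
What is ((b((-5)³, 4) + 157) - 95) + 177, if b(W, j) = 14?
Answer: 253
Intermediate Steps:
((b((-5)³, 4) + 157) - 95) + 177 = ((14 + 157) - 95) + 177 = (171 - 95) + 177 = 76 + 177 = 253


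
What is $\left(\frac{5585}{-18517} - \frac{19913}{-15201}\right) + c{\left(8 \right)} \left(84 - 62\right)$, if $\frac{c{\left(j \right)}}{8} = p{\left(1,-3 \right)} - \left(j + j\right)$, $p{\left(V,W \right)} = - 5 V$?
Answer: $- \frac{1040054853796}{281476917} \approx -3695.0$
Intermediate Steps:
$c{\left(j \right)} = -40 - 16 j$ ($c{\left(j \right)} = 8 \left(\left(-5\right) 1 - \left(j + j\right)\right) = 8 \left(-5 - 2 j\right) = -40 - 16 j$)
$\left(\frac{5585}{-18517} - \frac{19913}{-15201}\right) + c{\left(8 \right)} \left(84 - 62\right) = \left(\frac{5585}{-18517} - \frac{19913}{-15201}\right) + \left(-40 - 128\right) \left(84 - 62\right) = \left(5585 \left(- \frac{1}{18517}\right) - - \frac{19913}{15201}\right) + \left(-40 - 128\right) 22 = \left(- \frac{5585}{18517} + \frac{19913}{15201}\right) - 3696 = \frac{283831436}{281476917} - 3696 = - \frac{1040054853796}{281476917}$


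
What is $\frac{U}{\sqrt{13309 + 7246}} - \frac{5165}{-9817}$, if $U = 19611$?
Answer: $\frac{5165}{9817} + \frac{19611 \sqrt{20555}}{20555} \approx 137.31$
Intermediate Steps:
$\frac{U}{\sqrt{13309 + 7246}} - \frac{5165}{-9817} = \frac{19611}{\sqrt{13309 + 7246}} - \frac{5165}{-9817} = \frac{19611}{\sqrt{20555}} - - \frac{5165}{9817} = 19611 \frac{\sqrt{20555}}{20555} + \frac{5165}{9817} = \frac{19611 \sqrt{20555}}{20555} + \frac{5165}{9817} = \frac{5165}{9817} + \frac{19611 \sqrt{20555}}{20555}$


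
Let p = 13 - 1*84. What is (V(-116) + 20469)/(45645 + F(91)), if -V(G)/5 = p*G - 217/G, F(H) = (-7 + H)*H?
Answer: -801187/2060508 ≈ -0.38883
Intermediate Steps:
p = -71 (p = 13 - 84 = -71)
F(H) = H*(-7 + H)
V(G) = 355*G + 1085/G (V(G) = -5*(-71*G - 217/G) = -5*(-217/G - 71*G) = 355*G + 1085/G)
(V(-116) + 20469)/(45645 + F(91)) = ((355*(-116) + 1085/(-116)) + 20469)/(45645 + 91*(-7 + 91)) = ((-41180 + 1085*(-1/116)) + 20469)/(45645 + 91*84) = ((-41180 - 1085/116) + 20469)/(45645 + 7644) = (-4777965/116 + 20469)/53289 = -2403561/116*1/53289 = -801187/2060508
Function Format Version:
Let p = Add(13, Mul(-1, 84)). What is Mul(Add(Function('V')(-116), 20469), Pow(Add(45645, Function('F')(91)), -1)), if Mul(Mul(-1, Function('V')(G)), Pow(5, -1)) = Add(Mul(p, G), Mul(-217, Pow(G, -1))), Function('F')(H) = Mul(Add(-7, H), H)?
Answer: Rational(-801187, 2060508) ≈ -0.38883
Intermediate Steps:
p = -71 (p = Add(13, -84) = -71)
Function('F')(H) = Mul(H, Add(-7, H))
Function('V')(G) = Add(Mul(355, G), Mul(1085, Pow(G, -1))) (Function('V')(G) = Mul(-5, Add(Mul(-71, G), Mul(-217, Pow(G, -1)))) = Mul(-5, Add(Mul(-217, Pow(G, -1)), Mul(-71, G))) = Add(Mul(355, G), Mul(1085, Pow(G, -1))))
Mul(Add(Function('V')(-116), 20469), Pow(Add(45645, Function('F')(91)), -1)) = Mul(Add(Add(Mul(355, -116), Mul(1085, Pow(-116, -1))), 20469), Pow(Add(45645, Mul(91, Add(-7, 91))), -1)) = Mul(Add(Add(-41180, Mul(1085, Rational(-1, 116))), 20469), Pow(Add(45645, Mul(91, 84)), -1)) = Mul(Add(Add(-41180, Rational(-1085, 116)), 20469), Pow(Add(45645, 7644), -1)) = Mul(Add(Rational(-4777965, 116), 20469), Pow(53289, -1)) = Mul(Rational(-2403561, 116), Rational(1, 53289)) = Rational(-801187, 2060508)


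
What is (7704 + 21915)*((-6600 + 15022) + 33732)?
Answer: 1248559326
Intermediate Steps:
(7704 + 21915)*((-6600 + 15022) + 33732) = 29619*(8422 + 33732) = 29619*42154 = 1248559326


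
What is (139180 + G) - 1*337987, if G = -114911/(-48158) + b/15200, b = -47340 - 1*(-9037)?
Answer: -72763570019937/366000800 ≈ -1.9881e+5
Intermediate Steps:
b = -38303 (b = -47340 + 9037 = -38303)
G = -48974337/366000800 (G = -114911/(-48158) - 38303/15200 = -114911*(-1/48158) - 38303*1/15200 = 114911/48158 - 38303/15200 = -48974337/366000800 ≈ -0.13381)
(139180 + G) - 1*337987 = (139180 - 48974337/366000800) - 1*337987 = 50939942369663/366000800 - 337987 = -72763570019937/366000800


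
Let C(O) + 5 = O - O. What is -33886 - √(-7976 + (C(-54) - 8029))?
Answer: -33886 - I*√16010 ≈ -33886.0 - 126.53*I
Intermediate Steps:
C(O) = -5 (C(O) = -5 + (O - O) = -5 + 0 = -5)
-33886 - √(-7976 + (C(-54) - 8029)) = -33886 - √(-7976 + (-5 - 8029)) = -33886 - √(-7976 - 8034) = -33886 - √(-16010) = -33886 - I*√16010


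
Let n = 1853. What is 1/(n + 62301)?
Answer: 1/64154 ≈ 1.5587e-5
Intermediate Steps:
1/(n + 62301) = 1/(1853 + 62301) = 1/64154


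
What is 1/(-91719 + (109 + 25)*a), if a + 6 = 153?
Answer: -1/72021 ≈ -1.3885e-5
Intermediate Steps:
a = 147 (a = -6 + 153 = 147)
1/(-91719 + (109 + 25)*a) = 1/(-91719 + (109 + 25)*147) = 1/(-91719 + 134*147) = 1/(-91719 + 19698) = 1/(-72021) = -1/72021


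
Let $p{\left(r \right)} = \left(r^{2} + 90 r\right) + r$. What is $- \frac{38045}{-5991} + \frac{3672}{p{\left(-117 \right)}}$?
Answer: $\frac{7651769}{1012479} \approx 7.5575$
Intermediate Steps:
$p{\left(r \right)} = r^{2} + 91 r$
$- \frac{38045}{-5991} + \frac{3672}{p{\left(-117 \right)}} = - \frac{38045}{-5991} + \frac{3672}{\left(-117\right) \left(91 - 117\right)} = \left(-38045\right) \left(- \frac{1}{5991}\right) + \frac{3672}{\left(-117\right) \left(-26\right)} = \frac{38045}{5991} + \frac{3672}{3042} = \frac{38045}{5991} + 3672 \cdot \frac{1}{3042} = \frac{38045}{5991} + \frac{204}{169} = \frac{7651769}{1012479}$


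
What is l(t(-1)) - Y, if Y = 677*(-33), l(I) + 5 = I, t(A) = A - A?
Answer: 22336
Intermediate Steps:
t(A) = 0
l(I) = -5 + I
Y = -22341
l(t(-1)) - Y = (-5 + 0) - 1*(-22341) = -5 + 22341 = 22336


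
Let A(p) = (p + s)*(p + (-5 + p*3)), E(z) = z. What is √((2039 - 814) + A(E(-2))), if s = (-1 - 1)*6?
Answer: √1407 ≈ 37.510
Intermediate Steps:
s = -12 (s = -2*6 = -12)
A(p) = (-12 + p)*(-5 + 4*p) (A(p) = (p - 12)*(p + (-5 + p*3)) = (-12 + p)*(p + (-5 + 3*p)) = (-12 + p)*(-5 + 4*p))
√((2039 - 814) + A(E(-2))) = √((2039 - 814) + (60 - 53*(-2) + 4*(-2)²)) = √(1225 + (60 + 106 + 4*4)) = √(1225 + (60 + 106 + 16)) = √(1225 + 182) = √1407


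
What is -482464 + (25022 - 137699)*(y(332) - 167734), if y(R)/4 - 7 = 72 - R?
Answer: 19013310578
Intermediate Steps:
y(R) = 316 - 4*R (y(R) = 28 + 4*(72 - R) = 28 + (288 - 4*R) = 316 - 4*R)
-482464 + (25022 - 137699)*(y(332) - 167734) = -482464 + (25022 - 137699)*((316 - 4*332) - 167734) = -482464 - 112677*((316 - 1328) - 167734) = -482464 - 112677*(-1012 - 167734) = -482464 - 112677*(-168746) = -482464 + 19013793042 = 19013310578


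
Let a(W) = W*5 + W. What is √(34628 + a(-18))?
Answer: 2*√8630 ≈ 185.80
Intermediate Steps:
a(W) = 6*W (a(W) = 5*W + W = 6*W)
√(34628 + a(-18)) = √(34628 + 6*(-18)) = √(34628 - 108) = √34520 = 2*√8630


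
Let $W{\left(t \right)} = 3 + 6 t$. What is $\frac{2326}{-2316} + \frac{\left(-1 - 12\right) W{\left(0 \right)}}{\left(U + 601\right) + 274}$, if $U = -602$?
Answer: $- \frac{9299}{8106} \approx -1.1472$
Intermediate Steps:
$\frac{2326}{-2316} + \frac{\left(-1 - 12\right) W{\left(0 \right)}}{\left(U + 601\right) + 274} = \frac{2326}{-2316} + \frac{\left(-1 - 12\right) \left(3 + 6 \cdot 0\right)}{\left(-602 + 601\right) + 274} = 2326 \left(- \frac{1}{2316}\right) + \frac{\left(-13\right) \left(3 + 0\right)}{-1 + 274} = - \frac{1163}{1158} + \frac{\left(-13\right) 3}{273} = - \frac{1163}{1158} - \frac{1}{7} = - \frac{9299}{8106}$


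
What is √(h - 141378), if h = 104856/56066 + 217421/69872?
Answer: I*√117298972356909733181/28804732 ≈ 376.0*I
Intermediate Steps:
h = 574012477/115218928 (h = 104856*(1/56066) + 217421*(1/69872) = 3084/1649 + 217421/69872 = 574012477/115218928 ≈ 4.9819)
√(h - 141378) = √(574012477/115218928 - 141378) = √(-16288847590307/115218928) = I*√117298972356909733181/28804732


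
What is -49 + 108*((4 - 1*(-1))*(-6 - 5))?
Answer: -5989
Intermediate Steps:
-49 + 108*((4 - 1*(-1))*(-6 - 5)) = -49 + 108*((4 + 1)*(-11)) = -49 + 108*(5*(-11)) = -49 + 108*(-55) = -49 - 5940 = -5989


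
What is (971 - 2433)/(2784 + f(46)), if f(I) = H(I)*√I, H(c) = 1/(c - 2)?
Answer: -3939961344/7502634985 + 32164*√46/7502634985 ≈ -0.52512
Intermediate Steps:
H(c) = 1/(-2 + c)
f(I) = √I/(-2 + I)
(971 - 2433)/(2784 + f(46)) = (971 - 2433)/(2784 + √46/(-2 + 46)) = -1462/(2784 + √46/44)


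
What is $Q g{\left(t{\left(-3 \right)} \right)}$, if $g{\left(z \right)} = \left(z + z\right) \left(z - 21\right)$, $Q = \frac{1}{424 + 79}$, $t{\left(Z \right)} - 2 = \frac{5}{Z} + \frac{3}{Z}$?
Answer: $\frac{260}{4527} \approx 0.057433$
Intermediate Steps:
$t{\left(Z \right)} = 2 + \frac{8}{Z}$ ($t{\left(Z \right)} = 2 + \left(\frac{5}{Z} + \frac{3}{Z}\right) = 2 + \frac{8}{Z}$)
$Q = \frac{1}{503} \approx 0.0019881$
$g{\left(z \right)} = 2 z \left(-21 + z\right)$
$Q g{\left(t{\left(-3 \right)} \right)} = \frac{2 \left(2 + \frac{8}{-3}\right) \left(-21 + \left(2 + \frac{8}{-3}\right)\right)}{503} = \frac{2 \left(2 + 8 \left(- \frac{1}{3}\right)\right) \left(-21 + \left(2 + 8 \left(- \frac{1}{3}\right)\right)\right)}{503} = \frac{2 \left(2 - \frac{8}{3}\right) \left(-21 + \left(2 - \frac{8}{3}\right)\right)}{503} = \frac{2 \left(- \frac{2}{3}\right) \left(-21 - \frac{2}{3}\right)}{503} = \frac{2 \left(- \frac{2}{3}\right) \left(- \frac{65}{3}\right)}{503} = \frac{1}{503} \cdot \frac{260}{9} = \frac{260}{4527}$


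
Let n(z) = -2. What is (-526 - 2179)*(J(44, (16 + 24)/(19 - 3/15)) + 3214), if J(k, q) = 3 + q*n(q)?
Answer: -408452295/47 ≈ -8.6905e+6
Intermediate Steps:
J(k, q) = 3 - 2*q (J(k, q) = 3 + q*(-2) = 3 - 2*q)
(-526 - 2179)*(J(44, (16 + 24)/(19 - 3/15)) + 3214) = (-526 - 2179)*((3 - 2*(16 + 24)/(19 - 3/15)) + 3214) = -2705*((3 - 80/(19 - 3*1/15)) + 3214) = -2705*((3 - 80/(19 - 1/5)) + 3214) = -2705*((3 - 80/94/5) + 3214) = -2705*((3 - 80*5/94) + 3214) = -2705*((3 - 2*100/47) + 3214) = -2705*((3 - 200/47) + 3214) = -2705*(-59/47 + 3214) = -2705*150999/47 = -408452295/47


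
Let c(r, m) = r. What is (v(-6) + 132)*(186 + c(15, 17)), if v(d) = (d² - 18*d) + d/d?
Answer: 55677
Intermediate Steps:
v(d) = 1 + d² - 18*d (v(d) = (d² - 18*d) + 1 = 1 + d² - 18*d)
(v(-6) + 132)*(186 + c(15, 17)) = ((1 + (-6)² - 18*(-6)) + 132)*(186 + 15) = ((1 + 36 + 108) + 132)*201 = (145 + 132)*201 = 277*201 = 55677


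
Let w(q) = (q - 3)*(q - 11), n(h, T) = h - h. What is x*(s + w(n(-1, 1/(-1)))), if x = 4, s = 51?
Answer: 336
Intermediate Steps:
n(h, T) = 0
w(q) = (-11 + q)*(-3 + q) (w(q) = (-3 + q)*(-11 + q) = (-11 + q)*(-3 + q))
x*(s + w(n(-1, 1/(-1)))) = 4*(51 + (33 + 0² - 14*0)) = 4*(51 + (33 + 0 + 0)) = 4*(51 + 33) = 4*84 = 336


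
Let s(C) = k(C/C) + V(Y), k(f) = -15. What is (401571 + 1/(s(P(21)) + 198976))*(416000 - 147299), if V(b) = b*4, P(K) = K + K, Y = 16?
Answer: 21475300888429476/199025 ≈ 1.0790e+11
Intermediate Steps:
P(K) = 2*K
V(b) = 4*b
s(C) = 49 (s(C) = -15 + 4*16 = -15 + 64 = 49)
(401571 + 1/(s(P(21)) + 198976))*(416000 - 147299) = (401571 + 1/(49 + 198976))*(416000 - 147299) = (401571 + 1/199025)*268701 = (79922668276/199025)*268701 = 21475300888429476/199025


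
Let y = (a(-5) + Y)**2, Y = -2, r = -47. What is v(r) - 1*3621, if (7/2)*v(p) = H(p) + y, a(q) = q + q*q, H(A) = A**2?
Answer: -20281/7 ≈ -2897.3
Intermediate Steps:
a(q) = q + q**2
y = 324 (y = (-5*(1 - 5) - 2)**2 = (-5*(-4) - 2)**2 = (20 - 2)**2 = 18**2 = 324)
v(p) = 648/7 + 2*p**2/7 (v(p) = 2*(p**2 + 324)/7 = 2*(324 + p**2)/7 = 648/7 + 2*p**2/7)
v(r) - 1*3621 = (648/7 + (2/7)*(-47)**2) - 1*3621 = (648/7 + (2/7)*2209) - 3621 = (648/7 + 4418/7) - 3621 = 5066/7 - 3621 = -20281/7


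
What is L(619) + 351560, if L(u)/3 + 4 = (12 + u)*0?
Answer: 351548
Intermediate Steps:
L(u) = -12 (L(u) = -12 + 3*((12 + u)*0) = -12 + 3*0 = -12 + 0 = -12)
L(619) + 351560 = -12 + 351560 = 351548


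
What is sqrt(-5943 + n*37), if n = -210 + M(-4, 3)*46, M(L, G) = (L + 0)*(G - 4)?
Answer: I*sqrt(6905) ≈ 83.096*I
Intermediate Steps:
M(L, G) = L*(-4 + G)
n = -26 (n = -210 - 4*(-4 + 3)*46 = -210 - 4*(-1)*46 = -210 + 4*46 = -210 + 184 = -26)
sqrt(-5943 + n*37) = sqrt(-5943 - 26*37) = sqrt(-5943 - 962) = sqrt(-6905) = I*sqrt(6905)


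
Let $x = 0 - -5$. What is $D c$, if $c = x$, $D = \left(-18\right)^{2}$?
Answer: $1620$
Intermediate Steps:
$x = 5$ ($x = 0 + 5 = 5$)
$D = 324$
$c = 5$
$D c = 324 \cdot 5 = 1620$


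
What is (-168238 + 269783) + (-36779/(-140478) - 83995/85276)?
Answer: 608219852847577/5989700964 ≈ 1.0154e+5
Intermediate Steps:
(-168238 + 269783) + (-36779/(-140478) - 83995/85276) = 101545 + (-36779*(-1/140478) - 83995*1/85276) = 101545 + (36779/140478 - 83995/85276) = 101545 - 4331541803/5989700964 = 608219852847577/5989700964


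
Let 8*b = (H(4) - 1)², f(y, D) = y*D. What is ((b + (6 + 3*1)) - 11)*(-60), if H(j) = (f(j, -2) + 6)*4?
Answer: -975/2 ≈ -487.50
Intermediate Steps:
f(y, D) = D*y
H(j) = 24 - 8*j (H(j) = (-2*j + 6)*4 = (6 - 2*j)*4 = 24 - 8*j)
b = 81/8 (b = ((24 - 8*4) - 1)²/8 = ((24 - 32) - 1)²/8 = (-8 - 1)²/8 = (⅛)*(-9)² = (⅛)*81 = 81/8 ≈ 10.125)
((b + (6 + 3*1)) - 11)*(-60) = ((81/8 + (6 + 3*1)) - 11)*(-60) = ((81/8 + (6 + 3)) - 11)*(-60) = ((81/8 + 9) - 11)*(-60) = (153/8 - 11)*(-60) = (65/8)*(-60) = -975/2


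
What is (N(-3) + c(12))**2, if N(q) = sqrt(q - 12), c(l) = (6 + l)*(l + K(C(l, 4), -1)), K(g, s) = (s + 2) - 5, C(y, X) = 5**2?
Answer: (144 + I*sqrt(15))**2 ≈ 20721.0 + 1115.4*I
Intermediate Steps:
C(y, X) = 25
K(g, s) = -3 + s (K(g, s) = (2 + s) - 5 = -3 + s)
c(l) = (-4 + l)*(6 + l) (c(l) = (6 + l)*(l + (-3 - 1)) = (6 + l)*(l - 4) = (6 + l)*(-4 + l) = (-4 + l)*(6 + l))
N(q) = sqrt(-12 + q)
(N(-3) + c(12))**2 = (sqrt(-12 - 3) + (-24 + 12**2 + 2*12))**2 = (sqrt(-15) + (-24 + 144 + 24))**2 = (I*sqrt(15) + 144)**2 = (144 + I*sqrt(15))**2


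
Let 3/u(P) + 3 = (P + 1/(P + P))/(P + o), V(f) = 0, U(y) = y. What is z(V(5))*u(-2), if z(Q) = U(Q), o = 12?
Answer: 0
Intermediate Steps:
z(Q) = Q
u(P) = 3/(-3 + (P + 1/(2*P))/(12 + P)) (u(P) = 3/(-3 + (P + 1/(P + P))/(P + 12)) = 3/(-3 + (P + 1/(2*P))/(12 + P)))
z(V(5))*u(-2) = 0*(-6*(-2)*(12 - 2)/(-1 + 4*(-2)**2 + 72*(-2))) = 0*(-6*(-2)*10/(-1 + 4*4 - 144)) = 0*(-6*(-2)*10/(-1 + 16 - 144)) = 0*(-6*(-2)*10/(-129)) = 0*(-6*(-2)*(-1/129)*10) = 0*(-40/43) = 0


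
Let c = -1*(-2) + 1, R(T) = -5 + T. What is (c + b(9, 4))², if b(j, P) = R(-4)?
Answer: 36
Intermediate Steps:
b(j, P) = -9 (b(j, P) = -5 - 4 = -9)
c = 3 (c = 2 + 1 = 3)
(c + b(9, 4))² = (3 - 9)² = (-6)² = 36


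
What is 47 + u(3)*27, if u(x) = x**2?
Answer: 290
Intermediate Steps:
47 + u(3)*27 = 47 + 3**2*27 = 47 + 9*27 = 47 + 243 = 290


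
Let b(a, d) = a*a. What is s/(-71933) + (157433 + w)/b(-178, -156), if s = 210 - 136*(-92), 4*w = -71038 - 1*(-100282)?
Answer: 2861861576/569781293 ≈ 5.0227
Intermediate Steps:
w = 7311 (w = (-71038 - 1*(-100282))/4 = (-71038 + 100282)/4 = (1/4)*29244 = 7311)
b(a, d) = a**2
s = 12722 (s = 210 + 12512 = 12722)
s/(-71933) + (157433 + w)/b(-178, -156) = 12722/(-71933) + (157433 + 7311)/((-178)**2) = 12722*(-1/71933) + 164744/31684 = -12722/71933 + 164744*(1/31684) = -12722/71933 + 41186/7921 = 2861861576/569781293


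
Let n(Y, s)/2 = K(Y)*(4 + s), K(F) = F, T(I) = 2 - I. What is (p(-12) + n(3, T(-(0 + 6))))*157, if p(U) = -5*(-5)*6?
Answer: 34854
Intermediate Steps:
p(U) = 150 (p(U) = 25*6 = 150)
n(Y, s) = 2*Y*(4 + s) (n(Y, s) = 2*(Y*(4 + s)) = 2*Y*(4 + s))
(p(-12) + n(3, T(-(0 + 6))))*157 = (150 + 2*3*(4 + (2 - (-1)*(0 + 6))))*157 = (150 + 2*3*(4 + (2 - (-1)*6)))*157 = (150 + 2*3*(4 + (2 - 1*(-6))))*157 = (150 + 2*3*(4 + (2 + 6)))*157 = (150 + 2*3*(4 + 8))*157 = (150 + 2*3*12)*157 = (150 + 72)*157 = 222*157 = 34854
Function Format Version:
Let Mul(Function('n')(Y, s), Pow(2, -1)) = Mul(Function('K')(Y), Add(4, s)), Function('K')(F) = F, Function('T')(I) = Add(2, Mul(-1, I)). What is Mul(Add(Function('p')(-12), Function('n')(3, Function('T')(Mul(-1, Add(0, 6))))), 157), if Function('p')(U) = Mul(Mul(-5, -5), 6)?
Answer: 34854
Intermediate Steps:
Function('p')(U) = 150 (Function('p')(U) = Mul(25, 6) = 150)
Function('n')(Y, s) = Mul(2, Y, Add(4, s)) (Function('n')(Y, s) = Mul(2, Mul(Y, Add(4, s))) = Mul(2, Y, Add(4, s)))
Mul(Add(Function('p')(-12), Function('n')(3, Function('T')(Mul(-1, Add(0, 6))))), 157) = Mul(Add(150, Mul(2, 3, Add(4, Add(2, Mul(-1, Mul(-1, Add(0, 6))))))), 157) = Mul(Add(150, Mul(2, 3, Add(4, Add(2, Mul(-1, Mul(-1, 6)))))), 157) = Mul(Add(150, Mul(2, 3, Add(4, Add(2, Mul(-1, -6))))), 157) = Mul(Add(150, Mul(2, 3, Add(4, Add(2, 6)))), 157) = Mul(Add(150, Mul(2, 3, Add(4, 8))), 157) = Mul(Add(150, Mul(2, 3, 12)), 157) = Mul(Add(150, 72), 157) = Mul(222, 157) = 34854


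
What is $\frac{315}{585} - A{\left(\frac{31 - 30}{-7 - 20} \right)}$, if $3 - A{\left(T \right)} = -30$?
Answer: $- \frac{422}{13} \approx -32.462$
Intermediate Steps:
$A{\left(T \right)} = 33$ ($A{\left(T \right)} = 3 - -30 = 3 + 30 = 33$)
$\frac{315}{585} - A{\left(\frac{31 - 30}{-7 - 20} \right)} = \frac{315}{585} - 33 = 315 \cdot \frac{1}{585} - 33 = \frac{7}{13} - 33 = - \frac{422}{13}$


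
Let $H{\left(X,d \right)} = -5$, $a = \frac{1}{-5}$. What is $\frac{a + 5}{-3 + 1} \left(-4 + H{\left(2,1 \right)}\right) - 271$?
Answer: $- \frac{1247}{5} \approx -249.4$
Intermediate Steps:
$a = - \frac{1}{5} \approx -0.2$
$\frac{a + 5}{-3 + 1} \left(-4 + H{\left(2,1 \right)}\right) - 271 = \frac{- \frac{1}{5} + 5}{-3 + 1} \left(-4 - 5\right) - 271 = \frac{24}{5 \left(-2\right)} \left(-9\right) - 271 = \frac{24}{5} \left(- \frac{1}{2}\right) \left(-9\right) - 271 = \left(- \frac{12}{5}\right) \left(-9\right) - 271 = \frac{108}{5} - 271 = - \frac{1247}{5}$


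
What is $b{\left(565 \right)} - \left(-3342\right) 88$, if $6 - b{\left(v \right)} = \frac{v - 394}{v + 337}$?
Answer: $\frac{265279833}{902} \approx 2.941 \cdot 10^{5}$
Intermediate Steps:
$b{\left(v \right)} = 6 - \frac{-394 + v}{337 + v}$ ($b{\left(v \right)} = 6 - \frac{v - 394}{v + 337} = 6 - \frac{-394 + v}{337 + v}$)
$b{\left(565 \right)} - \left(-3342\right) 88 = \frac{2416 + 5 \cdot 565}{337 + 565} - \left(-3342\right) 88 = \frac{2416 + 2825}{902} - -294096 = \frac{1}{902} \cdot 5241 + 294096 = \frac{5241}{902} + 294096 = \frac{265279833}{902}$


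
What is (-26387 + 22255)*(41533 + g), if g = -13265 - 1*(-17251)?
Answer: -188084508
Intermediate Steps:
g = 3986 (g = -13265 + 17251 = 3986)
(-26387 + 22255)*(41533 + g) = (-26387 + 22255)*(41533 + 3986) = -4132*45519 = -188084508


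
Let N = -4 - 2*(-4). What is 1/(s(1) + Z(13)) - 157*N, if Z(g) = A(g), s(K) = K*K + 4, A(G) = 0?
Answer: -3139/5 ≈ -627.80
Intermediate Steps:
s(K) = 4 + K² (s(K) = K² + 4 = 4 + K²)
Z(g) = 0
N = 4 (N = -4 + 8 = 4)
1/(s(1) + Z(13)) - 157*N = 1/((4 + 1²) + 0) - 157*4 = 1/((4 + 1) + 0) - 628 = 1/(5 + 0) - 628 = 1/5 - 628 = ⅕ - 628 = -3139/5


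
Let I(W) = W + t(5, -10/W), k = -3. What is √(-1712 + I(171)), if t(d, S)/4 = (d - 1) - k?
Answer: I*√1513 ≈ 38.897*I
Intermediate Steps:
t(d, S) = 8 + 4*d (t(d, S) = 4*((d - 1) - 1*(-3)) = 4*((-1 + d) + 3) = 4*(2 + d) = 8 + 4*d)
I(W) = 28 + W (I(W) = W + (8 + 4*5) = W + (8 + 20) = W + 28 = 28 + W)
√(-1712 + I(171)) = √(-1712 + (28 + 171)) = √(-1712 + 199) = √(-1513) = I*√1513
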